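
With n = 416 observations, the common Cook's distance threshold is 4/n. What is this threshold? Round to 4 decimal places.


Cook's distance cutoff = 4/n = 4/416.
= 0.0096.

0.0096


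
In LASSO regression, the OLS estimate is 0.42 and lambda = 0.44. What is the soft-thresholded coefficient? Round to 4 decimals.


|beta_OLS| = 0.42.
lambda = 0.44.
Since |beta| <= lambda, the coefficient is set to 0.
Result = 0.0000.

0.0000


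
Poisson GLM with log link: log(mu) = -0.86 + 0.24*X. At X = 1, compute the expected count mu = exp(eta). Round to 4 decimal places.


Compute eta = -0.86 + 0.24 * 1 = -0.6200.
Apply inverse link: mu = e^-0.6200 = 0.5379.

0.5379


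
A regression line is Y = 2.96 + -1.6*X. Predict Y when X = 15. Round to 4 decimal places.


Plug X = 15 into Y = 2.96 + -1.6*X:
Y = 2.96 + -24.0000 = -21.0400.

-21.0400


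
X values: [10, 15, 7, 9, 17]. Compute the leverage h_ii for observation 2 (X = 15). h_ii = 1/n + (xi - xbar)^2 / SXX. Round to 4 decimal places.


Mean of X: xbar = 11.6000.
SXX = 71.2000.
For X = 15: h = 1/5 + (15 - 11.6000)^2/71.2000 = 0.3624.

0.3624


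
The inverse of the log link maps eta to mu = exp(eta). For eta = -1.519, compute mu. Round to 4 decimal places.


mu = exp(eta) = exp(-1.519).
= 0.2189.

0.2189


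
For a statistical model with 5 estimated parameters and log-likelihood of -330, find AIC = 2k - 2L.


AIC = 2*5 - 2*(-330).
= 10 + 660 = 670.

670


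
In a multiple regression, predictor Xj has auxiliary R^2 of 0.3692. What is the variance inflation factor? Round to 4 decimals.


VIF = 1 / (1 - 0.3692).
= 1 / 0.6308 = 1.5853.

1.5853


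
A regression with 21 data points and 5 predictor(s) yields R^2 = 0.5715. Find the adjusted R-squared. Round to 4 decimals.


Plug in: Adj R^2 = 1 - (1 - 0.5715) * 20/15.
= 1 - 0.4285 * 20/15
= 1 - 8.5700 / 15
= 1 - 0.5713 = 0.4287.

0.4287


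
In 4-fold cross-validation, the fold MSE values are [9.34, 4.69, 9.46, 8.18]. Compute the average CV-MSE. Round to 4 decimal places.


Sum of fold MSEs = 31.6700.
Average = 31.6700 / 4 = 7.9175.

7.9175


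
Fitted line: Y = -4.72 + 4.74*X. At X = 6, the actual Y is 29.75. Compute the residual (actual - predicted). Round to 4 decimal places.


Fitted value at X = 6 is yhat = -4.72 + 4.74*6 = 23.7200.
Residual = 29.75 - 23.7200 = 6.0300.

6.0300


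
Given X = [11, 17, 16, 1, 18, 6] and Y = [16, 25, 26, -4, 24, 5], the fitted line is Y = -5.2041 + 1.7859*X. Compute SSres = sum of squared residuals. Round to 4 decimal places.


Compute predicted values, then residuals = yi - yhat_i.
Residuals: [1.5592, -0.1562, 2.6297, -0.5818, -2.9421, -0.5113].
SSres = sum(residual^2) = 18.6267.

18.6267


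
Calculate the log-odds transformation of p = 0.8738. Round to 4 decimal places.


1 - p = 0.1262.
p/(1-p) = 6.9239.
logit = ln(6.9239) = 1.9350.

1.9350


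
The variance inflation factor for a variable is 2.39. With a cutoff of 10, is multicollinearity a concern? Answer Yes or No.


Compare VIF = 2.39 to the threshold of 10.
2.39 < 10, so the answer is No.

No


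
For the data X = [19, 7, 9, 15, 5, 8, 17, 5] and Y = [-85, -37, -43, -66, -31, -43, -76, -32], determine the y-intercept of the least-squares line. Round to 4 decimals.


The slope is b1 = -3.7701.
Sample means are xbar = 10.6250 and ybar = -51.6250.
Intercept: b0 = -51.6250 - (-3.7701)(10.6250) = -11.5675.

-11.5675


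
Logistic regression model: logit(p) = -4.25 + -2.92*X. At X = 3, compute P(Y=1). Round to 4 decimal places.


z = -4.25 + -2.92 * 3 = -13.0100.
Sigmoid: P = 1 / (1 + exp(13.0100)) = 0.0000.

0.0000


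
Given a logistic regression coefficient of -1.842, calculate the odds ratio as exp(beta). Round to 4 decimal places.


exp(-1.842) = 0.1585.
So the odds ratio is 0.1585.

0.1585


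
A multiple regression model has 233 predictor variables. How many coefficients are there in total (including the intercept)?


Each predictor gets one coefficient, plus one intercept.
Total parameters = 233 + 1 = 234.

234


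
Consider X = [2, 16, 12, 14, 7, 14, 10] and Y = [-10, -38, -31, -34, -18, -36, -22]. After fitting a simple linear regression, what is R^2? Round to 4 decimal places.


The fitted line is Y = -4.1970 + -2.1283*X.
SSres = 21.3869, SStot = 662.0000.
R^2 = 1 - SSres/SStot = 0.9677.

0.9677


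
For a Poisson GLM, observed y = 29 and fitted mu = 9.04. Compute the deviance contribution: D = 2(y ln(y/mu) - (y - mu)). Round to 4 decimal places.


Compute y*ln(y/mu) = 29*ln(29/9.04) = 29*1.165637 = 33.803473.
y - mu = 19.96.
D = 2*(33.803473 - (19.96)) = 27.686946, which rounds to 27.6869.

27.6869


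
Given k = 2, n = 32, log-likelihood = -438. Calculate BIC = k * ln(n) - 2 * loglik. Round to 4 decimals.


ln(32) = 3.465736.
k * ln(n) = 2 * 3.465736 = 6.931472.
-2L = 876.
BIC = 6.931472 + 876 = 882.931472, which rounds to 882.9315.

882.9315


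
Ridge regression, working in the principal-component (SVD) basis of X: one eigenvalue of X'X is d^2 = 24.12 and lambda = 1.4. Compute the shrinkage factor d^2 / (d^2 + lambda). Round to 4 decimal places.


d^2 + lambda = 24.12 + 1.4 = 25.5200.
Shrinkage factor = 24.12/25.5200 = 0.9451.

0.9451


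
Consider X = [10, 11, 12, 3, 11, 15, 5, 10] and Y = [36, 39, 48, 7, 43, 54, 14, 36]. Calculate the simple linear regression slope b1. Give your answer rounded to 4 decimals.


The sample means are xbar = 9.6250 and ybar = 34.6250.
Compute S_xx = 103.8750 and S_xy = 432.8750.
Slope b1 = S_xy / S_xx = 432.8750 / 103.8750 = 4.1673.

4.1673


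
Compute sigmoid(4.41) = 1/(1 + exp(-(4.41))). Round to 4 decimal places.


exp(-4.4100) = 0.0122.
1 + exp(-z) = 1.0122.
sigmoid = 1/1.0122 = 0.9880.

0.9880


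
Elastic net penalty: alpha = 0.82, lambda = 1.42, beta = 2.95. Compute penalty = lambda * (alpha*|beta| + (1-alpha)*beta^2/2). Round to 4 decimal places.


L1 component = 0.82 * |2.95| = 2.4190.
L2 component = 0.18 * 2.95^2 / 2 = 0.7832.
Penalty = 1.42 * (2.4190 + 0.7832) = 1.42 * 3.2022 = 4.5472.

4.5472


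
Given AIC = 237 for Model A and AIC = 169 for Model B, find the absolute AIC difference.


|AIC_A - AIC_B| = |237 - 169| = 68.
Model B is preferred (lower AIC).

68


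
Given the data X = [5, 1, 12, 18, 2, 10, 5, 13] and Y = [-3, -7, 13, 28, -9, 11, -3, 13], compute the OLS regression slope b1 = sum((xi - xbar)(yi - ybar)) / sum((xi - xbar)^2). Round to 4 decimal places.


The sample means are xbar = 8.2500 and ybar = 5.3750.
Compute S_xx = 247.5000 and S_xy = 529.2500.
Slope b1 = S_xy / S_xx = 529.2500 / 247.5000 = 2.1384.

2.1384


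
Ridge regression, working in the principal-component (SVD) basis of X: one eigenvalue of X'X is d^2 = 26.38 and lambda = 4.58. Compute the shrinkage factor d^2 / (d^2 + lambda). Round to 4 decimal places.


d^2 + lambda = 26.38 + 4.58 = 30.9600.
Shrinkage factor = 26.38/30.9600 = 0.8521.

0.8521


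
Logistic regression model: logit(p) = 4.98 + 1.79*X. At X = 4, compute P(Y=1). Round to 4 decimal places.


Compute z = 4.98 + (1.79)(4) = 12.1400.
exp(-z) = 0.0000.
P = 1/(1 + 0.0000) = 1.0000.

1.0000


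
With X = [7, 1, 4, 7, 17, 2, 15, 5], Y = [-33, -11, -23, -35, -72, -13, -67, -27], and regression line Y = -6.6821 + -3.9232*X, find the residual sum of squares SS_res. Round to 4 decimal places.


Predicted values from Y = -6.6821 + -3.9232*X.
Residuals: [1.1445, -0.3947, -0.6251, -0.8555, 1.3765, 1.5285, -1.4699, -0.7019].
SSres = 9.4726.

9.4726


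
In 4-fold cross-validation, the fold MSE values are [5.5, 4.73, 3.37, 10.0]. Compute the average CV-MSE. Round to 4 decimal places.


Add all fold MSEs: 23.6000.
Divide by k = 4: 23.6000/4 = 5.9000.

5.9000


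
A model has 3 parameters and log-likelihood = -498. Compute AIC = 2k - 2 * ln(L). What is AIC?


AIC = 2*3 - 2*(-498).
= 6 + 996 = 1002.

1002


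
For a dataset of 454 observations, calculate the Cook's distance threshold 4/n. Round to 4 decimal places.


Cook's distance cutoff = 4/n = 4/454.
= 0.0088.

0.0088


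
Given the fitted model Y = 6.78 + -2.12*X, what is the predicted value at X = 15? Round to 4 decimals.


Plug X = 15 into Y = 6.78 + -2.12*X:
Y = 6.78 + -31.8000 = -25.0200.

-25.0200


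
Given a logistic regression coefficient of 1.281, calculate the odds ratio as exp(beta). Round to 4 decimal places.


exp(1.281) = 3.6002.
So the odds ratio is 3.6002.

3.6002


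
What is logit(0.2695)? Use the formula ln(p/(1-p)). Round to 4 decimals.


Compute the odds: 0.2695/0.7305 = 0.3689.
Take the natural log: ln(0.3689) = -0.9972.

-0.9972


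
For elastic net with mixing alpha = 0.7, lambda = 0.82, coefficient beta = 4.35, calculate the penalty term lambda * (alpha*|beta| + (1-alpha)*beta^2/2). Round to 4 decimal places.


Compute:
L1 = 0.7 * 4.35 = 3.0450.
L2 = 0.3 * 4.35^2 / 2 = 2.8384.
Penalty = 0.82 * (3.0450 + 2.8384) = 4.8244.

4.8244


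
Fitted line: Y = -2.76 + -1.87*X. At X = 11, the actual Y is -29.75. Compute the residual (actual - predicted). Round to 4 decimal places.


Predicted = -2.76 + -1.87 * 11 = -23.3300.
Residual = -29.75 - -23.3300 = -6.4200.

-6.4200


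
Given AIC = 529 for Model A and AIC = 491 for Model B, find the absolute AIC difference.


|AIC_A - AIC_B| = |529 - 491| = 38.
Model B is preferred (lower AIC).

38


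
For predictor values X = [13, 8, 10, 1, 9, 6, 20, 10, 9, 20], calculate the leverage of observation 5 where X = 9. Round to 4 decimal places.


Compute xbar = 10.6000 with n = 10 observations.
SXX = 308.4000.
Leverage = 1/10 + (9 - 10.6000)^2/308.4000 = 0.1083.

0.1083


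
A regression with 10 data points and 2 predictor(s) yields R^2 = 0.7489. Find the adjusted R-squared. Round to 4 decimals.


Using the formula:
(1 - 0.7489) = 0.2511.
Multiply by 9/7: 0.2511 * 9 = 2.2599, then 2.2599 / 7 = 0.3228.
Adj R^2 = 1 - 0.3228 = 0.6772.

0.6772


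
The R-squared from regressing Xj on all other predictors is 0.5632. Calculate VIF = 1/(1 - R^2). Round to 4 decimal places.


VIF = 1 / (1 - 0.5632).
= 1 / 0.4368 = 2.2894.

2.2894


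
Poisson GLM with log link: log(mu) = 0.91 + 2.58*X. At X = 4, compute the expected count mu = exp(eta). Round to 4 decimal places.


Compute eta = 0.91 + 2.58 * 4 = 11.2300.
Apply inverse link: mu = e^11.2300 = 75357.5954.

75357.5954


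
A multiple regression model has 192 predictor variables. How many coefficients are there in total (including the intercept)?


Including the intercept, the model has 192 predictor coefficients + 1 intercept.
Total = 193.

193


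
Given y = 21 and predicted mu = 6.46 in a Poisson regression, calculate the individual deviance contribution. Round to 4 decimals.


y/mu = 21/6.46 = 3.250774 (approx.), and ln(21/6.46) = 1.178893.
y * ln(y/mu) = 21 * 1.178893 = 24.756753.
y - mu = 14.54.
D = 2 * (24.756753 - 14.54) = 20.433506, which rounds to 20.4335.

20.4335


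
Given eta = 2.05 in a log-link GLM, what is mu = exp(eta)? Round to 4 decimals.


mu = exp(eta) = exp(2.05).
= 7.7679.

7.7679


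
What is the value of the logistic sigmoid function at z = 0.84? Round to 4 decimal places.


Compute exp(-0.8400) = 0.4317.
Sigmoid = 1 / (1 + 0.4317) = 1 / 1.4317 = 0.6985.

0.6985


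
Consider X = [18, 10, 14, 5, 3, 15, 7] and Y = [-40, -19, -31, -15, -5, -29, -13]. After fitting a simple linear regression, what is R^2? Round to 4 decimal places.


The fitted line is Y = 0.0488 + -2.1159*X.
SSres = 42.3415, SStot = 881.4286.
R^2 = 1 - SSres/SStot = 0.9520.

0.9520


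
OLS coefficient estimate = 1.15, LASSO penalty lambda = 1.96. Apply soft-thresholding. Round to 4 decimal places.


Absolute value: |1.15| = 1.15.
Compare to lambda = 1.96.
Since |beta| <= lambda, the coefficient is set to 0.

0.0000


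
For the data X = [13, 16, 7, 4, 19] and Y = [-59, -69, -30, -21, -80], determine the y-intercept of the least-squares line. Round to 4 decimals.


The slope is b1 = -4.0620.
Sample means are xbar = 11.8000 and ybar = -51.8000.
Intercept: b0 = -51.8000 - (-4.0620)(11.8000) = -3.8682.

-3.8682


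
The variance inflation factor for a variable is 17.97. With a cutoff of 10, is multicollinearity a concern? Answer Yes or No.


The threshold is 10.
VIF = 17.97 is >= 10.
Multicollinearity indication: Yes.

Yes


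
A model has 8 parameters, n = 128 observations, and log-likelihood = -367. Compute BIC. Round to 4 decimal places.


Compute k*ln(n) = 8*ln(128) = 8*4.852030 = 38.816240.
Then -2*loglik = 734.
BIC = 38.816240 + 734 = 772.816240, which rounds to 772.8162.

772.8162


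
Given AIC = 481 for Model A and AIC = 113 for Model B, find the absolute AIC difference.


|AIC_A - AIC_B| = |481 - 113| = 368.
Model B is preferred (lower AIC).

368


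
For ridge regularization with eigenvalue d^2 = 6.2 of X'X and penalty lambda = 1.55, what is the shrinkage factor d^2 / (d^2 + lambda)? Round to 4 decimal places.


Compute the denominator: 6.2 + 1.55 = 7.7500.
Shrinkage factor = 6.2 / 7.7500 = 0.8000.

0.8000


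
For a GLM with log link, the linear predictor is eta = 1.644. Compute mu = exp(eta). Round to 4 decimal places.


mu = exp(eta) = exp(1.644).
= 5.1758.

5.1758


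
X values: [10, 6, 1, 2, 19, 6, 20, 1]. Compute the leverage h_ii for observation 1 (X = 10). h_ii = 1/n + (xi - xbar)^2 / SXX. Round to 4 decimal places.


n = 8, xbar = 8.1250.
SXX = sum((xi - xbar)^2) = 410.8750.
h = 1/8 + (10 - 8.1250)^2 / 410.8750 = 0.1336.

0.1336


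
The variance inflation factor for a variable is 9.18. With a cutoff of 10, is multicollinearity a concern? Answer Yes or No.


Compare VIF = 9.18 to the threshold of 10.
9.18 < 10, so the answer is No.

No


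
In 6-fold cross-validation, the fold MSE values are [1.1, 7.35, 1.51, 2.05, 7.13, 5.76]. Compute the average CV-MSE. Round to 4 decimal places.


Sum of fold MSEs = 24.9000.
Average = 24.9000 / 6 = 4.1500.

4.1500


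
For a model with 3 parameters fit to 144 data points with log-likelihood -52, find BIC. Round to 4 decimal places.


Compute k*ln(n) = 3*ln(144) = 3*4.969813 = 14.909439.
Then -2*loglik = 104.
BIC = 14.909439 + 104 = 118.909439, which rounds to 118.9094.

118.9094


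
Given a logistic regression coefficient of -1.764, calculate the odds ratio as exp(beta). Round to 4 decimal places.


exp(-1.764) = 0.1714.
So the odds ratio is 0.1714.

0.1714


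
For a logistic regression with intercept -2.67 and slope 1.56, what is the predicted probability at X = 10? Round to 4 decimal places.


Compute z = -2.67 + (1.56)(10) = 12.9300.
exp(-z) = 0.0000.
P = 1/(1 + 0.0000) = 1.0000.

1.0000


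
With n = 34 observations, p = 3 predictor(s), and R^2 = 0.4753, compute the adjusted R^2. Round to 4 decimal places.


Adjusted R^2 = 1 - (1 - R^2) * (n-1)/(n-p-1).
(1 - R^2) = 0.5247.
(n-1)/(n-p-1) = 33/30.
(1 - R^2) * (n-1) = 0.5247 * 33 = 17.3151.
Divide by (n-p-1): 17.3151 / 30 = 0.5772.
Adj R^2 = 1 - 0.5772 = 0.4228.

0.4228


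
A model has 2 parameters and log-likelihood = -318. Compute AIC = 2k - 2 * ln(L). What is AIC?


AIC = 2k - 2*loglik = 2(2) - 2(-318).
= 4 + 636 = 640.

640


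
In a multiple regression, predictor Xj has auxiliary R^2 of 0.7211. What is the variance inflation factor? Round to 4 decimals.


Denominator: 1 - 0.7211 = 0.2789.
VIF = 1 / 0.2789 = 3.5855.

3.5855


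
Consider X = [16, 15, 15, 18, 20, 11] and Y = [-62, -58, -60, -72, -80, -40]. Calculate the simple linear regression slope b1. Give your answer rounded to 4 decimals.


Calculate xbar = 15.8333, ybar = -62.0000.
S_xx = 46.8333, S_xy = -208.0000.
Using b1 = S_xy / S_xx = -208.0000 / 46.8333, we get b1 = -4.4413.

-4.4413


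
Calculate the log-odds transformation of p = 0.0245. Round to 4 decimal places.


Compute the odds: 0.0245/0.9755 = 0.0251.
Take the natural log: ln(0.0251) = -3.6843.

-3.6843


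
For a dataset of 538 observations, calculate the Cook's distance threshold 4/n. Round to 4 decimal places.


Using the rule of thumb:
Threshold = 4 / 538 = 0.0074.

0.0074


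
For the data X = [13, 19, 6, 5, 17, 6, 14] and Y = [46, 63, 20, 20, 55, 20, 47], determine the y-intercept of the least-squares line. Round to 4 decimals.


The slope is b1 = 3.1908.
Sample means are xbar = 11.4286 and ybar = 38.7143.
Intercept: b0 = 38.7143 - (3.1908)(11.4286) = 2.2486.

2.2486


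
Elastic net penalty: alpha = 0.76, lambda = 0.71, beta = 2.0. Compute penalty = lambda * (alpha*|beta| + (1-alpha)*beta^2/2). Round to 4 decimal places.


alpha * |beta| = 0.76 * 2.0 = 1.5200.
(1-alpha) * beta^2/2 = 0.24 * 4.0000/2 = 0.4800.
Total = 0.71 * (1.5200 + 0.4800) = 1.4200.

1.4200


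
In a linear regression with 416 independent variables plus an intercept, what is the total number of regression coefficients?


Each predictor gets one coefficient, plus one intercept.
Total parameters = 416 + 1 = 417.

417


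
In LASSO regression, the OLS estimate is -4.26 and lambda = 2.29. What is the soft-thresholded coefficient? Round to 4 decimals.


Absolute value: |-4.26| = 4.26.
Compare to lambda = 2.29.
Since |beta| > lambda, coefficient = sign(beta)*(|beta| - lambda) = -1.9700.

-1.9700


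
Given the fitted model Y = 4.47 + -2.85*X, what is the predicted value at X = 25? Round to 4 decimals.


Predicted value:
Y = 4.47 + (-2.85)(25) = 4.47 + -71.2500 = -66.7800.

-66.7800


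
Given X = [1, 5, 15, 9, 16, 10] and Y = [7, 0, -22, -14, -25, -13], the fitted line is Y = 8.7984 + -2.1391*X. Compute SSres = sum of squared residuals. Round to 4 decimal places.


Compute predicted values, then residuals = yi - yhat_i.
Residuals: [0.3407, 1.8971, 1.2881, -3.5465, 0.4272, -0.4074].
SSres = sum(residual^2) = 18.3004.

18.3004


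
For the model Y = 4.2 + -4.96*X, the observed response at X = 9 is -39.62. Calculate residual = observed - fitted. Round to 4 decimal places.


Compute yhat = 4.2 + (-4.96)(9) = -40.4400.
Residual = actual - predicted = -39.62 - -40.4400 = 0.8200.

0.8200


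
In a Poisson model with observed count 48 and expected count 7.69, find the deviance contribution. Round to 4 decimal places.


y/mu = 48/7.69 = 6.241873 (approx.), and ln(48/7.69) = 1.831280.
y * ln(y/mu) = 48 * 1.831280 = 87.901440.
y - mu = 40.31.
D = 2 * (87.901440 - 40.31) = 95.182880, which rounds to 95.1829.

95.1829


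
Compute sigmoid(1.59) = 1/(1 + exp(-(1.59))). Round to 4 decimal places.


exp(-1.5900) = 0.2039.
1 + exp(-z) = 1.2039.
sigmoid = 1/1.2039 = 0.8306.

0.8306


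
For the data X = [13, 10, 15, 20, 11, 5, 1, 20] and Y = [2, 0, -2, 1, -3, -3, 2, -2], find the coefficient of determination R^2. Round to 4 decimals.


The fitted line is Y = -0.2217 + -0.0340*X.
SSres = 31.5142, SStot = 31.8750.
R^2 = 1 - SSres/SStot = 0.0113.

0.0113


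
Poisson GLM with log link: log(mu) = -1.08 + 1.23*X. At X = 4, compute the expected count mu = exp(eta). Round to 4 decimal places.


Linear predictor: eta = -1.08 + (1.23)(4) = 3.8400.
Expected count: mu = exp(3.8400) = 46.5255.

46.5255


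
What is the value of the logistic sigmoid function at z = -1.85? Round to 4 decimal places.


First, exp(1.8500) = 6.3598.
Then sigma(z) = 1/(1 + 6.3598) = 0.1359.

0.1359


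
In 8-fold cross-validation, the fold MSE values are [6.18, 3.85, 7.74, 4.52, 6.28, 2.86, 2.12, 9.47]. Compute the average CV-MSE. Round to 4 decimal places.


Add all fold MSEs: 43.0200.
Divide by k = 8: 43.0200/8 = 5.3775.

5.3775


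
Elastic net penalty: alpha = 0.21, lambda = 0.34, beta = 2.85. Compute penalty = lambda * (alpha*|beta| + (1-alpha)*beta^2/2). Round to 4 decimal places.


Compute:
L1 = 0.21 * 2.85 = 0.5985.
L2 = 0.79 * 2.85^2 / 2 = 3.2084.
Penalty = 0.34 * (0.5985 + 3.2084) = 1.2943.

1.2943


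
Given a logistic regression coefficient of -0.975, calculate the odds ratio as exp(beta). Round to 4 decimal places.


The odds ratio is computed as:
OR = e^(-0.975) = 0.3772.

0.3772


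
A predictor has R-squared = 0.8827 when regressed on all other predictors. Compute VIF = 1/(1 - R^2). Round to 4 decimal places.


Denominator: 1 - 0.8827 = 0.1173.
VIF = 1 / 0.1173 = 8.5251.

8.5251


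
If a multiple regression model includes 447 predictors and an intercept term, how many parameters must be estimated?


Total coefficients = number of predictors + 1 (for the intercept).
= 447 + 1 = 448.

448


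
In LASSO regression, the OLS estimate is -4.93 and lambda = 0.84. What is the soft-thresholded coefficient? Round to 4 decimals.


Check: |-4.93| = 4.93 vs lambda = 0.84.
Since |beta| > lambda, coefficient = sign(beta)*(|beta| - lambda) = -4.0900.
Soft-thresholded coefficient = -4.0900.

-4.0900


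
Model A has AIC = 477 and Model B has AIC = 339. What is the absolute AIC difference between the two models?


Absolute difference = |477 - 339| = 138.
The model with lower AIC (B) is preferred.

138


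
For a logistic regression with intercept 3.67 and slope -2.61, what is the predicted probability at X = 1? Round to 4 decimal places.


z = 3.67 + -2.61 * 1 = 1.0600.
Sigmoid: P = 1 / (1 + exp(-1.0600)) = 0.7427.

0.7427


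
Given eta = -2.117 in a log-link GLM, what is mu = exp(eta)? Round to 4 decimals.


Apply the inverse link:
mu = e^-2.117 = 0.1204.

0.1204


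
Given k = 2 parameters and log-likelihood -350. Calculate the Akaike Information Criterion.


AIC = 2*2 - 2*(-350).
= 4 + 700 = 704.

704


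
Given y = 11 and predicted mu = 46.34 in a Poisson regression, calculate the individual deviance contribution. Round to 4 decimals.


y/mu = 11/46.34 = 0.237376 (approx.), and ln(11/46.34) = -1.438110.
y * ln(y/mu) = 11 * -1.438110 = -15.819210.
y - mu = -35.34.
D = 2 * (-15.819210 - -35.34) = 39.041580, which rounds to 39.0416.

39.0416


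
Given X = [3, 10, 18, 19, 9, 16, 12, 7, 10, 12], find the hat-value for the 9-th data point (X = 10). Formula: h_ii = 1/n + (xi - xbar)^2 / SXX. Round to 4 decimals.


n = 10, xbar = 11.6000.
SXX = sum((xi - xbar)^2) = 222.4000.
h = 1/10 + (10 - 11.6000)^2 / 222.4000 = 0.1115.

0.1115


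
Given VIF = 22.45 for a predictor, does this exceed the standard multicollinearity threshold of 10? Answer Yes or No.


The threshold is 10.
VIF = 22.45 is >= 10.
Multicollinearity indication: Yes.

Yes


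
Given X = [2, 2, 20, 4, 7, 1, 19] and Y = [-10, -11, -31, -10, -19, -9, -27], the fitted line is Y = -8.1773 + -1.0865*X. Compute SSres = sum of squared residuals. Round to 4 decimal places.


Compute predicted values, then residuals = yi - yhat_i.
Residuals: [0.3503, -0.6497, -1.0927, 2.5233, -3.2172, 0.2638, 1.8208].
SSres = sum(residual^2) = 21.8411.

21.8411


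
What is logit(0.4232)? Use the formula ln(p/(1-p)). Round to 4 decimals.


1 - p = 0.5768.
p/(1-p) = 0.7337.
logit = ln(0.7337) = -0.3097.

-0.3097


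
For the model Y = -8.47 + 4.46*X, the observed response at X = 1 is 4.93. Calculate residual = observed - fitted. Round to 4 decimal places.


Compute yhat = -8.47 + (4.46)(1) = -4.0100.
Residual = actual - predicted = 4.93 - -4.0100 = 8.9400.

8.9400


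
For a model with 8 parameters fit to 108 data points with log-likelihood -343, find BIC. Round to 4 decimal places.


ln(108) = 4.682131.
k * ln(n) = 8 * 4.682131 = 37.457048.
-2L = 686.
BIC = 37.457048 + 686 = 723.457048, which rounds to 723.4570.

723.4570


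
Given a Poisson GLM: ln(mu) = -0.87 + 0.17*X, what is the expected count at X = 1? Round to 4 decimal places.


eta = -0.87 + 0.17 * 1 = -0.7000.
mu = exp(-0.7000) = 0.4966.

0.4966


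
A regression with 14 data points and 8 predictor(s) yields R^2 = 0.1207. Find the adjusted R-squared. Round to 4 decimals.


Adjusted R^2 = 1 - (1 - R^2) * (n-1)/(n-p-1).
(1 - R^2) = 0.8793.
(n-1)/(n-p-1) = 13/5.
(1 - R^2) * (n-1) = 0.8793 * 13 = 11.4309.
Divide by (n-p-1): 11.4309 / 5 = 2.2862.
Adj R^2 = 1 - 2.2862 = -1.2862.

-1.2862


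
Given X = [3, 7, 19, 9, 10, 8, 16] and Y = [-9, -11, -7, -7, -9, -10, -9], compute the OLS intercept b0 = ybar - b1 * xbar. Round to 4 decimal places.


Compute b1 = 0.1322 from the OLS formula.
With xbar = 10.2857 and ybar = -8.8571, the intercept is:
b0 = -8.8571 - 0.1322 * 10.2857 = -10.2166.

-10.2166


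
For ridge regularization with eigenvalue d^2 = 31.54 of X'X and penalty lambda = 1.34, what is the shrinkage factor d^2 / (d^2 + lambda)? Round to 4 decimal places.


Denominator = d^2 + lambda = 31.54 + 1.34 = 32.8800.
Shrinkage = 31.54 / 32.8800 = 0.9592.

0.9592


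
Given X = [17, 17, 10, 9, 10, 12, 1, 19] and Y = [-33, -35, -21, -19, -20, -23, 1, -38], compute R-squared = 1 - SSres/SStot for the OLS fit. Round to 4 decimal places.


Fit the OLS line: b0 = 1.6412, b1 = -2.1172.
SSres = 10.2491.
SStot = 1072.0000.
R^2 = 1 - 10.2491/1072.0000 = 0.9904.

0.9904


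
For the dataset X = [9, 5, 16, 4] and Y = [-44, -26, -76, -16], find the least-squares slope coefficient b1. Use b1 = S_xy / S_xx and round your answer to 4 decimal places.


The sample means are xbar = 8.5000 and ybar = -40.5000.
Compute S_xx = 89.0000 and S_xy = -429.0000.
Slope b1 = S_xy / S_xx = -429.0000 / 89.0000 = -4.8202.

-4.8202


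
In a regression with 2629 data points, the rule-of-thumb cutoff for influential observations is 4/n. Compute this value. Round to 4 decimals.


Cook's distance cutoff = 4/n = 4/2629.
= 0.0015.

0.0015


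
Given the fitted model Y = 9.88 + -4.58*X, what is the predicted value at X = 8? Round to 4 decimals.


Predicted value:
Y = 9.88 + (-4.58)(8) = 9.88 + -36.6400 = -26.7600.

-26.7600


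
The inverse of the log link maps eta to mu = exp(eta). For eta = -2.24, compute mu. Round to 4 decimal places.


The inverse log link gives:
mu = exp(-2.24) = 0.1065.

0.1065


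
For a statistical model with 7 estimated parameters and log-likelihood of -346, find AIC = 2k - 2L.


Compute:
2k = 2*7 = 14.
-2*loglik = -2*(-346) = 692.
AIC = 14 + 692 = 706.

706


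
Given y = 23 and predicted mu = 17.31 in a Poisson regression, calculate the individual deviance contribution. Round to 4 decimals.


y/mu = 23/17.31 = 1.328712 (approx.), and ln(23/17.31) = 0.284210.
y * ln(y/mu) = 23 * 0.284210 = 6.536830.
y - mu = 5.69.
D = 2 * (6.536830 - 5.69) = 1.693660, which rounds to 1.6937.

1.6937


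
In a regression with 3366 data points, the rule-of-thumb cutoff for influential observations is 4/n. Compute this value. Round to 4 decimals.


Cook's distance cutoff = 4/n = 4/3366.
= 0.0012.

0.0012


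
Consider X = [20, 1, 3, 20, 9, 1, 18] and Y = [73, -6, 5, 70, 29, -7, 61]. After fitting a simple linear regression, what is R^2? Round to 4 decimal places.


The fitted line is Y = -9.1082 + 4.0105*X.
SSres = 21.9474, SStot = 7668.8571.
R^2 = 1 - SSres/SStot = 0.9971.

0.9971


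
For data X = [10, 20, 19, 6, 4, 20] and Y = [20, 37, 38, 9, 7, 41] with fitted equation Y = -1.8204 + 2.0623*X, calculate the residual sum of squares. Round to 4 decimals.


For each point, residual = actual - predicted.
Residuals: [1.1974, -2.4256, 0.6367, -1.5534, 0.5712, 1.5744].
Sum of squared residuals = 12.9407.

12.9407


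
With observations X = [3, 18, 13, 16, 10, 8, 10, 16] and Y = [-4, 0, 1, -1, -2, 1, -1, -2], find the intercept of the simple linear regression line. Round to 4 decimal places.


The slope is b1 = 0.1441.
Sample means are xbar = 11.7500 and ybar = -1.0000.
Intercept: b0 = -1.0000 - (0.1441)(11.7500) = -2.6931.

-2.6931


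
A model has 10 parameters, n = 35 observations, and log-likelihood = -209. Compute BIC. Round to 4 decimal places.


k * ln(n) = 10 * ln(35) = 10 * 3.555348 = 35.553480.
-2 * loglik = -2 * (-209) = 418.
BIC = 35.553480 + 418 = 453.553480, which rounds to 453.5535.

453.5535


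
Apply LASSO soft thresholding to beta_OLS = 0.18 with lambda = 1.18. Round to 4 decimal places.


Check: |0.18| = 0.18 vs lambda = 1.18.
Since |beta| <= lambda, the coefficient is set to 0.
Soft-thresholded coefficient = 0.0000.

0.0000


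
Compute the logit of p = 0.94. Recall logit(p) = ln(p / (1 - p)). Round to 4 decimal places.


1 - p = 0.06.
p/(1-p) = 15.6667.
logit = ln(15.6667) = 2.7515.

2.7515


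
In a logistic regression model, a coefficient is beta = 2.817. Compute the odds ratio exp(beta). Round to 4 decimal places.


Odds ratio = exp(beta) = exp(2.817).
= 16.7266.

16.7266


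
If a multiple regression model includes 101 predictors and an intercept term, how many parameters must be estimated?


Each predictor gets one coefficient, plus one intercept.
Total parameters = 101 + 1 = 102.

102


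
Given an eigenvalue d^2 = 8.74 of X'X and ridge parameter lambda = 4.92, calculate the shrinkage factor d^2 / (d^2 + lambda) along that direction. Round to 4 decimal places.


Denominator = d^2 + lambda = 8.74 + 4.92 = 13.6600.
Shrinkage = 8.74 / 13.6600 = 0.6398.

0.6398


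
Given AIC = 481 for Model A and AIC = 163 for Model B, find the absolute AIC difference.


Compute |481 - 163| = 318.
Model B has the smaller AIC.

318


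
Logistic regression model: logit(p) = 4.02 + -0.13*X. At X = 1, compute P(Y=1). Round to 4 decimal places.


Compute z = 4.02 + (-0.13)(1) = 3.8900.
exp(-z) = 0.0204.
P = 1/(1 + 0.0204) = 0.9800.

0.9800


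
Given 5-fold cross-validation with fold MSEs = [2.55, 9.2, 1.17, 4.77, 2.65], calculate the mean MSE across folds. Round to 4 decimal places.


Add all fold MSEs: 20.3400.
Divide by k = 5: 20.3400/5 = 4.0680.

4.0680


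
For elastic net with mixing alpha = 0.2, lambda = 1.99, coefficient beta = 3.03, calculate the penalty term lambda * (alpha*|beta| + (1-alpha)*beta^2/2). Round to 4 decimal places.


L1 component = 0.2 * |3.03| = 0.6060.
L2 component = 0.8 * 3.03^2 / 2 = 3.6724.
Penalty = 1.99 * (0.6060 + 3.6724) = 1.99 * 4.2784 = 8.5139.

8.5139


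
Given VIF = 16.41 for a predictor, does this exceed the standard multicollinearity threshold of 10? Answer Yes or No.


Check: VIF = 16.41 vs threshold = 10.
Since 16.41 >= 10, the answer is Yes.

Yes


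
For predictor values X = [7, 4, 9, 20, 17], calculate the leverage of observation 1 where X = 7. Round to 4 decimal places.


Compute xbar = 11.4000 with n = 5 observations.
SXX = 185.2000.
Leverage = 1/5 + (7 - 11.4000)^2/185.2000 = 0.3045.

0.3045


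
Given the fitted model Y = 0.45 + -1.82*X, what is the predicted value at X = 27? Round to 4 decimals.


Predicted value:
Y = 0.45 + (-1.82)(27) = 0.45 + -49.1400 = -48.6900.

-48.6900


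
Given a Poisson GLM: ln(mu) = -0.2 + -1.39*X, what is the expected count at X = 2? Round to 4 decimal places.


eta = -0.2 + -1.39 * 2 = -2.9800.
mu = exp(-2.9800) = 0.0508.

0.0508


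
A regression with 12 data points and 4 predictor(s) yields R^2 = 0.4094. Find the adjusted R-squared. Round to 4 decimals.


Plug in: Adj R^2 = 1 - (1 - 0.4094) * 11/7.
= 1 - 0.5906 * 11/7
= 1 - 6.4966 / 7
= 1 - 0.9281 = 0.0719.

0.0719


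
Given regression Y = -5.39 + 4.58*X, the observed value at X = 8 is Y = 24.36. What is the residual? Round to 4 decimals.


Fitted value at X = 8 is yhat = -5.39 + 4.58*8 = 31.2500.
Residual = 24.36 - 31.2500 = -6.8900.

-6.8900


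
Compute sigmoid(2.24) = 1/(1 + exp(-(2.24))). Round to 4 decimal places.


exp(-2.2400) = 0.1065.
1 + exp(-z) = 1.1065.
sigmoid = 1/1.1065 = 0.9038.

0.9038


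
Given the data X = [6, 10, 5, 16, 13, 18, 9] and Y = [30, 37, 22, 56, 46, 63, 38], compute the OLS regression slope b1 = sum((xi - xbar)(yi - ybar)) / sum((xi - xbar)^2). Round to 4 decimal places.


The sample means are xbar = 11.0000 and ybar = 41.7143.
Compute S_xx = 144.0000 and S_xy = 418.0000.
Slope b1 = S_xy / S_xx = 418.0000 / 144.0000 = 2.9028.

2.9028


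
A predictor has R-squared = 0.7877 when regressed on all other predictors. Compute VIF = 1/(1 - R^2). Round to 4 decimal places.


Denominator: 1 - 0.7877 = 0.2123.
VIF = 1 / 0.2123 = 4.7103.

4.7103


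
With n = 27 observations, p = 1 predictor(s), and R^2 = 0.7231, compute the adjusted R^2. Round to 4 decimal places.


Adjusted R^2 = 1 - (1 - R^2) * (n-1)/(n-p-1).
(1 - R^2) = 0.2769.
(n-1)/(n-p-1) = 26/25.
(1 - R^2) * (n-1) = 0.2769 * 26 = 7.1994.
Divide by (n-p-1): 7.1994 / 25 = 0.2880.
Adj R^2 = 1 - 0.2880 = 0.7120.

0.7120


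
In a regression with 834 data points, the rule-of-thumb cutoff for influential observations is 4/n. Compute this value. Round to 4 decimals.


Cook's distance cutoff = 4/n = 4/834.
= 0.0048.

0.0048


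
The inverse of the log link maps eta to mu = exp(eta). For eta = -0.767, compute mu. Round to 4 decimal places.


mu = exp(eta) = exp(-0.767).
= 0.4644.

0.4644


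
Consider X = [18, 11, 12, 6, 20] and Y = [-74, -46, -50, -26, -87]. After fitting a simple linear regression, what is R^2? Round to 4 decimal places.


Fit the OLS line: b0 = 0.4764, b1 = -4.2594.
SSres = 11.4387.
SStot = 2319.2000.
R^2 = 1 - 11.4387/2319.2000 = 0.9951.

0.9951


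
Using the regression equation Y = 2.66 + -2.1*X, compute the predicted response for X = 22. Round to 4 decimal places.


Plug X = 22 into Y = 2.66 + -2.1*X:
Y = 2.66 + -46.2000 = -43.5400.

-43.5400


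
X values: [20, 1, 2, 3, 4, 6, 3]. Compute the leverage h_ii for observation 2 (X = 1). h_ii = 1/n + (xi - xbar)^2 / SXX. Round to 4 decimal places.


Mean of X: xbar = 5.5714.
SXX = 257.7143.
For X = 1: h = 1/7 + (1 - 5.5714)^2/257.7143 = 0.2239.

0.2239


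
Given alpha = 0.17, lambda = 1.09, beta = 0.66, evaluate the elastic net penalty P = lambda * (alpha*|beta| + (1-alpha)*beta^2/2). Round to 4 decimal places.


alpha * |beta| = 0.17 * 0.66 = 0.1122.
(1-alpha) * beta^2/2 = 0.83 * 0.4356/2 = 0.1808.
Total = 1.09 * (0.1122 + 0.1808) = 0.3193.

0.3193


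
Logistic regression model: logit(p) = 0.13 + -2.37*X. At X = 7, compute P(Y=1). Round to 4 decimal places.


Linear predictor: z = 0.13 + -2.37 * 7 = -16.4600.
P = 1/(1 + exp(16.4600)) = 1/(1 + 14076256.5033) = 0.0000.

0.0000


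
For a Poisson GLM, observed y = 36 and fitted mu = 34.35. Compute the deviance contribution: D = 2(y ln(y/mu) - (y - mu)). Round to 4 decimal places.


Compute y*ln(y/mu) = 36*ln(36/34.35) = 36*0.046917 = 1.689012.
y - mu = 1.65.
D = 2*(1.689012 - (1.65)) = 0.078024, which rounds to 0.0780.

0.0780


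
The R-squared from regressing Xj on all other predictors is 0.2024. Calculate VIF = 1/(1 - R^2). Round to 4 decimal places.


VIF = 1 / (1 - 0.2024).
= 1 / 0.7976 = 1.2538.

1.2538


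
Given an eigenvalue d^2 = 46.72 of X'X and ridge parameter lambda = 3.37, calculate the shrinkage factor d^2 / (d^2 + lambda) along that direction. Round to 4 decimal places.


Compute the denominator: 46.72 + 3.37 = 50.0900.
Shrinkage factor = 46.72 / 50.0900 = 0.9327.

0.9327


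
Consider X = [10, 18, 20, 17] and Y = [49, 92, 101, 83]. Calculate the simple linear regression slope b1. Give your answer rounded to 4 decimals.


First compute the means: xbar = 16.2500, ybar = 81.2500.
Then S_xx = sum((xi - xbar)^2) = 56.7500.
S_xy = sum((xi - xbar)(yi - ybar)) = 295.7500.
b1 = S_xy / S_xx = 295.7500 / 56.7500 = 5.2115.

5.2115


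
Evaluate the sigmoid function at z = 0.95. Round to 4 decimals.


First, exp(-0.9500) = 0.3867.
Then sigma(z) = 1/(1 + 0.3867) = 0.7211.

0.7211


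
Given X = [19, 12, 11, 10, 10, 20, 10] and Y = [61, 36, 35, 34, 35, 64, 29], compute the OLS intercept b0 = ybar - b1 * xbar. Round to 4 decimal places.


First find the slope: b1 = 3.1834.
Means: xbar = 13.1429, ybar = 42.0000.
b0 = ybar - b1 * xbar = 42.0000 - 3.1834 * 13.1429 = 0.1614.

0.1614


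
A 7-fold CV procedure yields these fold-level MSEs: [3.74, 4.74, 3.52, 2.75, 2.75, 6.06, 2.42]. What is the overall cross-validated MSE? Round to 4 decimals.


Sum of fold MSEs = 25.9800.
Average = 25.9800 / 7 = 3.7114.

3.7114


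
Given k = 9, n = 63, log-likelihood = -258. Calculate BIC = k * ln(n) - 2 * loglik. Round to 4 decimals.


ln(63) = 4.143135.
k * ln(n) = 9 * 4.143135 = 37.288215.
-2L = 516.
BIC = 37.288215 + 516 = 553.288215, which rounds to 553.2882.

553.2882


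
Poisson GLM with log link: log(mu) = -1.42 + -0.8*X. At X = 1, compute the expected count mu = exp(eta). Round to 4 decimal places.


eta = -1.42 + -0.8 * 1 = -2.2200.
mu = exp(-2.2200) = 0.1086.

0.1086


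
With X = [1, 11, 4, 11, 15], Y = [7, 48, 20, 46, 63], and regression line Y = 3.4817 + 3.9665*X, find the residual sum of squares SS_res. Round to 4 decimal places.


Predicted values from Y = 3.4817 + 3.9665*X.
Residuals: [-0.4482, 0.8868, 0.6523, -1.1132, 0.0208].
SSres = 2.6524.

2.6524


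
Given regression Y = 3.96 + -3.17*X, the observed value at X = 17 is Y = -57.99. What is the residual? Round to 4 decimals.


Predicted = 3.96 + -3.17 * 17 = -49.9300.
Residual = -57.99 - -49.9300 = -8.0600.

-8.0600


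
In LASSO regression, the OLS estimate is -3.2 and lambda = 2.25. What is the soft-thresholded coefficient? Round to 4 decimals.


Check: |-3.2| = 3.2 vs lambda = 2.25.
Since |beta| > lambda, coefficient = sign(beta)*(|beta| - lambda) = -0.9500.
Soft-thresholded coefficient = -0.9500.

-0.9500


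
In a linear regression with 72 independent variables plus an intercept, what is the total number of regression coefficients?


Including the intercept, the model has 72 predictor coefficients + 1 intercept.
Total = 73.

73


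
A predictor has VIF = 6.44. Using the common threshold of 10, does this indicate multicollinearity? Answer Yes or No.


Check: VIF = 6.44 vs threshold = 10.
Since 6.44 < 10, the answer is No.

No


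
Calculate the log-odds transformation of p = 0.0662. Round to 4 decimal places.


The odds are p/(1-p) = 0.0662 / 0.9338 = 0.0709.
logit(p) = ln(0.0709) = -2.6466.

-2.6466


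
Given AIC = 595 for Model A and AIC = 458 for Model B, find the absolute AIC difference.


|AIC_A - AIC_B| = |595 - 458| = 137.
Model B is preferred (lower AIC).

137


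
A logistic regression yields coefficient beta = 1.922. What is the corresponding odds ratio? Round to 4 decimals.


The odds ratio is computed as:
OR = e^(1.922) = 6.8346.

6.8346


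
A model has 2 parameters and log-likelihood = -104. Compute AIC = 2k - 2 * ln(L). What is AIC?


AIC = 2k - 2*loglik = 2(2) - 2(-104).
= 4 + 208 = 212.

212


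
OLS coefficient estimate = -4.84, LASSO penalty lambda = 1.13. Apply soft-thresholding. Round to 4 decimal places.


|beta_OLS| = 4.84.
lambda = 1.13.
Since |beta| > lambda, coefficient = sign(beta)*(|beta| - lambda) = -3.7100.
Result = -3.7100.

-3.7100


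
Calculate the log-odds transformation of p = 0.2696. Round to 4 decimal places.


Compute the odds: 0.2696/0.7304 = 0.3691.
Take the natural log: ln(0.3691) = -0.9967.

-0.9967


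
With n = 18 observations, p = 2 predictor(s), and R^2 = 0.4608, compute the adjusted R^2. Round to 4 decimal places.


Using the formula:
(1 - 0.4608) = 0.5392.
Multiply by 17/15: 0.5392 * 17 = 9.1664, then 9.1664 / 15 = 0.6111.
Adj R^2 = 1 - 0.6111 = 0.3889.

0.3889


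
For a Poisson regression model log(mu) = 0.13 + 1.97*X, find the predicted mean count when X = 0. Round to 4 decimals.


Compute eta = 0.13 + 1.97 * 0 = 0.1300.
Apply inverse link: mu = e^0.1300 = 1.1388.

1.1388


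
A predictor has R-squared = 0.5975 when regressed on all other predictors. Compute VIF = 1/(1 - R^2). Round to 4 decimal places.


Denominator: 1 - 0.5975 = 0.4025.
VIF = 1 / 0.4025 = 2.4845.

2.4845


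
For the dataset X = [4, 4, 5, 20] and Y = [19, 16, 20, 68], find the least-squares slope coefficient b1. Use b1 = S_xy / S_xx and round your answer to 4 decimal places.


Calculate xbar = 8.2500, ybar = 30.7500.
S_xx = 184.7500, S_xy = 585.2500.
Using b1 = S_xy / S_xx = 585.2500 / 184.7500, we get b1 = 3.1678.

3.1678
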